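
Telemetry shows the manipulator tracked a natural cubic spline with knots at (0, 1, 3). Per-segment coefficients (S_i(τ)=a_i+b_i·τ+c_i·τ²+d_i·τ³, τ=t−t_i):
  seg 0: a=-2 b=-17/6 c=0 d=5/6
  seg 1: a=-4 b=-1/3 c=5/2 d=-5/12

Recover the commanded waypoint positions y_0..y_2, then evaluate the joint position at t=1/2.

y_0=-2 y_1=-4 y_2=2
S(1/2) = -53/16

y_0 = S_0(0) = a_0 = -2
y_1 = S_1(0) = a_1 = -4
y_2 = S_1(2) = 2
t_q=1/2 is in segment 0 (τ=1/2); S_0(τ)=-53/16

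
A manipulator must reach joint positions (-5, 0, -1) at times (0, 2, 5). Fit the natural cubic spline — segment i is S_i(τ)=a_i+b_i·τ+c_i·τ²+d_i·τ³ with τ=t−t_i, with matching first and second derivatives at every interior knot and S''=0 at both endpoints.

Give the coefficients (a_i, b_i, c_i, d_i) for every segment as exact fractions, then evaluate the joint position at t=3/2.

  seg 0: a=-5 b=46/15 c=0 d=-17/120
  seg 1: a=0 b=41/30 c=-17/20 d=17/180
S(3/2) = -281/320

Δ: Δ0=5/2, Δ1=-1/3
row 1: diag=10, rhs=-17; c'=3/10, d'=-17/10
back: M1=-17/10
M: M0=0, M1=-17/10, M2=0
seg 0: a=-5, c=M0/2=0, d=(M1−M0)/(6·2)=-17/120, b=Δ0−h0·(2M0+M1)/6=46/15
seg 1: a=0, c=M1/2=-17/20, d=(M2−M1)/(6·3)=17/180, b=Δ1−h1·(2M1+M2)/6=41/30
t_q=3/2 → seg 0, τ=3/2; S=-5+46/15·τ+0·τ²+-17/120·τ³=-281/320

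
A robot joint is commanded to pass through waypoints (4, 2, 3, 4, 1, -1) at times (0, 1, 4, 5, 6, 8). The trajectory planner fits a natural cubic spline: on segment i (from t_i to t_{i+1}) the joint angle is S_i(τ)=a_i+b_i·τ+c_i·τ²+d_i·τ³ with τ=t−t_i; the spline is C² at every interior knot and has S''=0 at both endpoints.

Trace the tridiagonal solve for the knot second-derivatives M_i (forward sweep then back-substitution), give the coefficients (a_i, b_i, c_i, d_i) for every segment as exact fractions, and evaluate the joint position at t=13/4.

  seg 0: a=4 b=-8176/3651 c=0 d=874/3651
  seg 1: a=2 b=-5554/3651 c=874/1217 d=-365/10953
  seg 2: a=3 b=6893/3651 c=509/1217 d=-4769/3651
  seg 3: a=4 b=-4360/3651 c=-4260/1217 d=6187/3651
  seg 4: a=1 b=-11359/3651 c=1927/1217 d=-1927/7302
S(13/4) = 142795/77888

Δ: Δ0=-2, Δ1=1/3, Δ2=1, Δ3=-3, Δ4=-1
row 1: diag=8, rhs=14; c'=3/8, d'=7/4
row 2: denom=8−3·3/8=55/8; d'=(4−3·7/4)/(55/8)=-2/11
row 3: denom=4−1·8/55=212/55; d'=(-24−1·-2/11)/(212/55)=-655/106
row 4: denom=6−1·55/212=1217/212; d'=(12−1·-655/106)/(1217/212)=3854/1217
back: M4=3854/1217
back: M3=-655/106−55/212·3854/1217=-8520/1217
back: M2=-2/11−8/55·-8520/1217=1018/1217
back: M1=7/4−3/8·1018/1217=1748/1217
M: M0=0, M1=1748/1217, M2=1018/1217, M3=-8520/1217, M4=3854/1217, M5=0
seg 0: a=4, c=M0/2=0, d=(M1−M0)/(6·1)=874/3651, b=Δ0−h0·(2M0+M1)/6=-8176/3651
seg 1: a=2, c=M1/2=874/1217, d=(M2−M1)/(6·3)=-365/10953, b=Δ1−h1·(2M1+M2)/6=-5554/3651
seg 2: a=3, c=M2/2=509/1217, d=(M3−M2)/(6·1)=-4769/3651, b=Δ2−h2·(2M2+M3)/6=6893/3651
seg 3: a=4, c=M3/2=-4260/1217, d=(M4−M3)/(6·1)=6187/3651, b=Δ3−h3·(2M3+M4)/6=-4360/3651
seg 4: a=1, c=M4/2=1927/1217, d=(M5−M4)/(6·2)=-1927/7302, b=Δ4−h4·(2M4+M5)/6=-11359/3651
t_q=13/4 → seg 1, τ=9/4; S=2+-5554/3651·τ+874/1217·τ²+-365/10953·τ³=142795/77888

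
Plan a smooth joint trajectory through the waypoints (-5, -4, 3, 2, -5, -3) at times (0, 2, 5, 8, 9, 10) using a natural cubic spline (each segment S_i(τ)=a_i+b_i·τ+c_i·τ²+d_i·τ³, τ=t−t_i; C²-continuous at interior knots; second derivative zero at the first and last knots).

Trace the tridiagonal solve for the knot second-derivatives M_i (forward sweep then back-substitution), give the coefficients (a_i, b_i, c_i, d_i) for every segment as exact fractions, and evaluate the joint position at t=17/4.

  seg 0: a=-5 b=303/2054 c=0 d=181/2054
  seg 1: a=-4 b=2475/2054 c=543/1027 d=-217/4266
  seg 2: a=3 b=3085/1027 c=437/6162 d=-21875/55458
  seg 3: a=2 b=-14831/2054 c=-3573/1027 d=7599/2054
  seg 4: a=-5 b=-3163/1027 c=15651/2054 d=-5217/2054
S(17/4) = 106273/131456

Δ: Δ0=1/2, Δ1=7/3, Δ2=-1/3, Δ3=-7, Δ4=2
row 1: diag=10, rhs=11; c'=3/10, d'=11/10
row 2: denom=12−3·3/10=111/10; d'=(-16−3·11/10)/(111/10)=-193/111
row 3: denom=8−3·10/37=266/37; d'=(-40−3·-193/111)/(266/37)=-1287/266
row 4: denom=4−1·37/266=1027/266; d'=(54−1·-1287/266)/(1027/266)=15651/1027
back: M4=15651/1027
back: M3=-1287/266−37/266·15651/1027=-7146/1027
back: M2=-193/111−10/37·-7146/1027=437/3081
back: M1=11/10−3/10·437/3081=1086/1027
M: M0=0, M1=1086/1027, M2=437/3081, M3=-7146/1027, M4=15651/1027, M5=0
seg 0: a=-5, c=M0/2=0, d=(M1−M0)/(6·2)=181/2054, b=Δ0−h0·(2M0+M1)/6=303/2054
seg 1: a=-4, c=M1/2=543/1027, d=(M2−M1)/(6·3)=-217/4266, b=Δ1−h1·(2M1+M2)/6=2475/2054
seg 2: a=3, c=M2/2=437/6162, d=(M3−M2)/(6·3)=-21875/55458, b=Δ2−h2·(2M2+M3)/6=3085/1027
seg 3: a=2, c=M3/2=-3573/1027, d=(M4−M3)/(6·1)=7599/2054, b=Δ3−h3·(2M3+M4)/6=-14831/2054
seg 4: a=-5, c=M4/2=15651/2054, d=(M5−M4)/(6·1)=-5217/2054, b=Δ4−h4·(2M4+M5)/6=-3163/1027
t_q=17/4 → seg 1, τ=9/4; S=-4+2475/2054·τ+543/1027·τ²+-217/4266·τ³=106273/131456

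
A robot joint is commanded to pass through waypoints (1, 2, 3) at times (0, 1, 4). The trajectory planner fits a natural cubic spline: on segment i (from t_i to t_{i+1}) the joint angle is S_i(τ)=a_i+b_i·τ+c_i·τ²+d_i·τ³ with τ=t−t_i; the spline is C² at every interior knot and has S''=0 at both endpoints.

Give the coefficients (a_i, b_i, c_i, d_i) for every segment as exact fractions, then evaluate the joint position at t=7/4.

Δ: Δ0=1, Δ1=1/3
row 1: diag=8, rhs=-4; c'=3/8, d'=-1/2
back: M1=-1/2
M: M0=0, M1=-1/2, M2=0
seg 0: a=1, c=M0/2=0, d=(M1−M0)/(6·1)=-1/12, b=Δ0−h0·(2M0+M1)/6=13/12
seg 1: a=2, c=M1/2=-1/4, d=(M2−M1)/(6·3)=1/36, b=Δ1−h1·(2M1+M2)/6=5/6
t_q=7/4 → seg 1, τ=3/4; S=2+5/6·τ+-1/4·τ²+1/36·τ³=639/256

  seg 0: a=1 b=13/12 c=0 d=-1/12
  seg 1: a=2 b=5/6 c=-1/4 d=1/36
S(7/4) = 639/256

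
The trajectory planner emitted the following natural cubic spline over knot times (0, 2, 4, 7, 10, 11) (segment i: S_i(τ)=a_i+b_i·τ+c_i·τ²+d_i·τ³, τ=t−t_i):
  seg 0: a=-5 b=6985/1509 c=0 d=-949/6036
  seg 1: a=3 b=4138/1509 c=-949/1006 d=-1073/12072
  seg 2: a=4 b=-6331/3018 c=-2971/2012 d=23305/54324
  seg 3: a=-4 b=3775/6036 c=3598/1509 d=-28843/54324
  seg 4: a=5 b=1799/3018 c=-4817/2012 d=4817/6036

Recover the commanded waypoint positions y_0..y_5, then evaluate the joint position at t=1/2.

y_0 = S_0(0) = a_0 = -5
y_1 = S_1(0) = a_1 = 3
y_2 = S_2(0) = a_2 = 4
y_3 = S_3(0) = a_3 = -4
y_4 = S_4(0) = a_4 = 5
y_5 = S_4(1) = 4
t_q=1/2 is in segment 0 (τ=1/2); S_0(τ)=-43543/16096

y_0=-5 y_1=3 y_2=4 y_3=-4 y_4=5 y_5=4
S(1/2) = -43543/16096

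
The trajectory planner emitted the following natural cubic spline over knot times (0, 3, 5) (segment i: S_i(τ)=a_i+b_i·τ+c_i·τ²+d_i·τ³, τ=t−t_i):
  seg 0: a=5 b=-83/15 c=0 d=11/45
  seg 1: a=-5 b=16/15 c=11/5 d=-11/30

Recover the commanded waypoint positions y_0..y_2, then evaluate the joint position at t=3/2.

y_0 = S_0(0) = a_0 = 5
y_1 = S_1(0) = a_1 = -5
y_2 = S_1(2) = 3
t_q=3/2 is in segment 0 (τ=3/2); S_0(τ)=-99/40

y_0=5 y_1=-5 y_2=3
S(3/2) = -99/40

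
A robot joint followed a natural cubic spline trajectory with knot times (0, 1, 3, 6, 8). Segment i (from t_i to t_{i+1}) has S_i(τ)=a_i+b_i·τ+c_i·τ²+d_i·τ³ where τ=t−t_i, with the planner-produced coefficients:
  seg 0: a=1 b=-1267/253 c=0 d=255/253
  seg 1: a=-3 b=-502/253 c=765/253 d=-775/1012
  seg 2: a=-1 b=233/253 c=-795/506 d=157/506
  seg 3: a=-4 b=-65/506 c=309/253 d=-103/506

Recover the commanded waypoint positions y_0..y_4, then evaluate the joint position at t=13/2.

y_0 = S_0(0) = a_0 = 1
y_1 = S_1(0) = a_1 = -3
y_2 = S_2(0) = a_2 = -1
y_3 = S_3(0) = a_3 = -4
y_4 = S_3(2) = -1
t_q=13/2 is in segment 3 (τ=1/2); S_3(τ)=-15319/4048

y_0=1 y_1=-3 y_2=-1 y_3=-4 y_4=-1
S(13/2) = -15319/4048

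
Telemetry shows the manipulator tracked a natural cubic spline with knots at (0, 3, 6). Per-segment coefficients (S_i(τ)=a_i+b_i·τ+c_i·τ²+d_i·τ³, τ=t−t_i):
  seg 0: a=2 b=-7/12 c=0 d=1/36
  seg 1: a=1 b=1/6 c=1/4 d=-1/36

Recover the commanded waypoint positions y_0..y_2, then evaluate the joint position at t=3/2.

y_0 = S_0(0) = a_0 = 2
y_1 = S_1(0) = a_1 = 1
y_2 = S_1(3) = 3
t_q=3/2 is in segment 0 (τ=3/2); S_0(τ)=39/32

y_0=2 y_1=1 y_2=3
S(3/2) = 39/32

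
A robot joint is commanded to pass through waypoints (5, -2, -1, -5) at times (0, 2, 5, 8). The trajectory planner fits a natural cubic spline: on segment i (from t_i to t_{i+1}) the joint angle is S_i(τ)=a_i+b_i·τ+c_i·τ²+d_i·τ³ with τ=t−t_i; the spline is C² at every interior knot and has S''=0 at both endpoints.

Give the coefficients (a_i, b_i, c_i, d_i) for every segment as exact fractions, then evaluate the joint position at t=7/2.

  seg 0: a=5 b=-327/74 c=0 d=17/74
  seg 1: a=-2 b=-123/74 c=51/37 d=-475/1998
  seg 2: a=-1 b=7/37 c=-169/222 d=169/1998
S(7/2) = -1299/592

Δ: Δ0=-7/2, Δ1=1/3, Δ2=-4/3
row 1: diag=10, rhs=23; c'=3/10, d'=23/10
row 2: denom=12−3·3/10=111/10; d'=(-10−3·23/10)/(111/10)=-169/111
back: M2=-169/111
back: M1=23/10−3/10·-169/111=102/37
M: M0=0, M1=102/37, M2=-169/111, M3=0
seg 0: a=5, c=M0/2=0, d=(M1−M0)/(6·2)=17/74, b=Δ0−h0·(2M0+M1)/6=-327/74
seg 1: a=-2, c=M1/2=51/37, d=(M2−M1)/(6·3)=-475/1998, b=Δ1−h1·(2M1+M2)/6=-123/74
seg 2: a=-1, c=M2/2=-169/222, d=(M3−M2)/(6·3)=169/1998, b=Δ2−h2·(2M2+M3)/6=7/37
t_q=7/2 → seg 1, τ=3/2; S=-2+-123/74·τ+51/37·τ²+-475/1998·τ³=-1299/592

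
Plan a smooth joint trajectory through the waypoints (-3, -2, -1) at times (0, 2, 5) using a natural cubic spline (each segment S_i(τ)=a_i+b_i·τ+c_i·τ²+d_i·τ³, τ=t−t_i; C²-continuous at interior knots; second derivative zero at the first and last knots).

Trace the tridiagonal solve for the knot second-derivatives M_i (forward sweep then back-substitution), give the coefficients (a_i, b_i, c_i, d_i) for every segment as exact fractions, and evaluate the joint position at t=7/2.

Δ: Δ0=1/2, Δ1=1/3
row 1: diag=10, rhs=-1; c'=3/10, d'=-1/10
back: M1=-1/10
M: M0=0, M1=-1/10, M2=0
seg 0: a=-3, c=M0/2=0, d=(M1−M0)/(6·2)=-1/120, b=Δ0−h0·(2M0+M1)/6=8/15
seg 1: a=-2, c=M1/2=-1/20, d=(M2−M1)/(6·3)=1/180, b=Δ1−h1·(2M1+M2)/6=13/30
t_q=7/2 → seg 1, τ=3/2; S=-2+13/30·τ+-1/20·τ²+1/180·τ³=-231/160

  seg 0: a=-3 b=8/15 c=0 d=-1/120
  seg 1: a=-2 b=13/30 c=-1/20 d=1/180
S(7/2) = -231/160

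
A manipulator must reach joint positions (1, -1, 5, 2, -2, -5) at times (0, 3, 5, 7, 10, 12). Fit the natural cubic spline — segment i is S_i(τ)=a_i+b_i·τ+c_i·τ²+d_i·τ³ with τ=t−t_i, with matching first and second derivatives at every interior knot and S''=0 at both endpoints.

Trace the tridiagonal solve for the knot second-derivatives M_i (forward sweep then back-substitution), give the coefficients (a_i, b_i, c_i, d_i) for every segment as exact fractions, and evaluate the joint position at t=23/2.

  seg 0: a=1 b=-14395/6516 c=0 d=10051/58644
  seg 1: a=-1 b=7879/3258 c=10051/6516 d=-2039/3258
  seg 2: a=5 b=1171/1086 c=-14417/6516 d=6017/13032
  seg 3: a=2 b=-3635/1629 c=1817/3258 d=-2525/29322
  seg 4: a=-2 b=-3943/3258 c=-118/543 d=59/1629
S(23/2) = -18167/4344

Δ: Δ0=-2/3, Δ1=3, Δ2=-3/2, Δ3=-4/3, Δ4=-3/2
row 1: diag=10, rhs=22; c'=1/5, d'=11/5
row 2: denom=8−2·1/5=38/5; d'=(-27−2·11/5)/(38/5)=-157/38
row 3: denom=10−2·5/19=180/19; d'=(1−2·-157/38)/(180/19)=44/45
row 4: denom=10−3·19/60=181/20; d'=(-1−3·44/45)/(181/20)=-236/543
back: M4=-236/543
back: M3=44/45−19/60·-236/543=1817/1629
back: M2=-157/38−5/19·1817/1629=-14417/3258
back: M1=11/5−1/5·-14417/3258=10051/3258
M: M0=0, M1=10051/3258, M2=-14417/3258, M3=1817/1629, M4=-236/543, M5=0
seg 0: a=1, c=M0/2=0, d=(M1−M0)/(6·3)=10051/58644, b=Δ0−h0·(2M0+M1)/6=-14395/6516
seg 1: a=-1, c=M1/2=10051/6516, d=(M2−M1)/(6·2)=-2039/3258, b=Δ1−h1·(2M1+M2)/6=7879/3258
seg 2: a=5, c=M2/2=-14417/6516, d=(M3−M2)/(6·2)=6017/13032, b=Δ2−h2·(2M2+M3)/6=1171/1086
seg 3: a=2, c=M3/2=1817/3258, d=(M4−M3)/(6·3)=-2525/29322, b=Δ3−h3·(2M3+M4)/6=-3635/1629
seg 4: a=-2, c=M4/2=-118/543, d=(M5−M4)/(6·2)=59/1629, b=Δ4−h4·(2M4+M5)/6=-3943/3258
t_q=23/2 → seg 4, τ=3/2; S=-2+-3943/3258·τ+-118/543·τ²+59/1629·τ³=-18167/4344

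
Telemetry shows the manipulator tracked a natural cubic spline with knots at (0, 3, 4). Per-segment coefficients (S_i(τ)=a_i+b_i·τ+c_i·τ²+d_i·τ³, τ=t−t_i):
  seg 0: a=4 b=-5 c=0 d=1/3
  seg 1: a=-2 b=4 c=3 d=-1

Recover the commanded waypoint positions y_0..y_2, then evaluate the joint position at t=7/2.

y_0 = S_0(0) = a_0 = 4
y_1 = S_1(0) = a_1 = -2
y_2 = S_1(1) = 4
t_q=7/2 is in segment 1 (τ=1/2); S_1(τ)=5/8

y_0=4 y_1=-2 y_2=4
S(7/2) = 5/8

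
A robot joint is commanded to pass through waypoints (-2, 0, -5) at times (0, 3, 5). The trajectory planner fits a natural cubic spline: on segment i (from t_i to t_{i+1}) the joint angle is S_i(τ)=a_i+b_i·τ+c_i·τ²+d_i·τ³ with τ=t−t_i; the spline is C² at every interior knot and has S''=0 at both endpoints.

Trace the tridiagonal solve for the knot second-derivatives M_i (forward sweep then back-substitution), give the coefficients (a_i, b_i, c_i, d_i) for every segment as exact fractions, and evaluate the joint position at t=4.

  seg 0: a=-2 b=97/60 c=0 d=-19/180
  seg 1: a=0 b=-37/30 c=-19/20 d=19/120
S(4) = -81/40

Δ: Δ0=2/3, Δ1=-5/2
row 1: diag=10, rhs=-19; c'=1/5, d'=-19/10
back: M1=-19/10
M: M0=0, M1=-19/10, M2=0
seg 0: a=-2, c=M0/2=0, d=(M1−M0)/(6·3)=-19/180, b=Δ0−h0·(2M0+M1)/6=97/60
seg 1: a=0, c=M1/2=-19/20, d=(M2−M1)/(6·2)=19/120, b=Δ1−h1·(2M1+M2)/6=-37/30
t_q=4 → seg 1, τ=1; S=0+-37/30·τ+-19/20·τ²+19/120·τ³=-81/40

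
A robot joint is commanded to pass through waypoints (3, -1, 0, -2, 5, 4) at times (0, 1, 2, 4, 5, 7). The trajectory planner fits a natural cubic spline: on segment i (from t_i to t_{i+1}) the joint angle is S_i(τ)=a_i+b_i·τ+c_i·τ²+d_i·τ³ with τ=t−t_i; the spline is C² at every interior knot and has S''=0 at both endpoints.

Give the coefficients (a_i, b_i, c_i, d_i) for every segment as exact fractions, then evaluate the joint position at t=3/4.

  seg 0: a=3 b=-3947/709 c=0 d=1111/709
  seg 1: a=-1 b=-614/709 c=3333/709 d=-2010/709
  seg 2: a=0 b=22/709 c=-2697/709 d=4663/2836
  seg 3: a=-2 b=3223/709 c=8595/1418 d=-5115/1418
  seg 4: a=5 b=8291/1418 c=-3375/709 d=1125/1418
S(3/4) = -23331/45376

Δ: Δ0=-4, Δ1=1, Δ2=-1, Δ3=7, Δ4=-1/2
row 1: diag=4, rhs=30; c'=1/4, d'=15/2
row 2: denom=6−1·1/4=23/4; d'=(-12−1·15/2)/(23/4)=-78/23
row 3: denom=6−2·8/23=122/23; d'=(48−2·-78/23)/(122/23)=630/61
row 4: denom=6−1·23/122=709/122; d'=(-45−1·630/61)/(709/122)=-6750/709
back: M4=-6750/709
back: M3=630/61−23/122·-6750/709=8595/709
back: M2=-78/23−8/23·8595/709=-5394/709
back: M1=15/2−1/4·-5394/709=6666/709
M: M0=0, M1=6666/709, M2=-5394/709, M3=8595/709, M4=-6750/709, M5=0
seg 0: a=3, c=M0/2=0, d=(M1−M0)/(6·1)=1111/709, b=Δ0−h0·(2M0+M1)/6=-3947/709
seg 1: a=-1, c=M1/2=3333/709, d=(M2−M1)/(6·1)=-2010/709, b=Δ1−h1·(2M1+M2)/6=-614/709
seg 2: a=0, c=M2/2=-2697/709, d=(M3−M2)/(6·2)=4663/2836, b=Δ2−h2·(2M2+M3)/6=22/709
seg 3: a=-2, c=M3/2=8595/1418, d=(M4−M3)/(6·1)=-5115/1418, b=Δ3−h3·(2M3+M4)/6=3223/709
seg 4: a=5, c=M4/2=-3375/709, d=(M5−M4)/(6·2)=1125/1418, b=Δ4−h4·(2M4+M5)/6=8291/1418
t_q=3/4 → seg 0, τ=3/4; S=3+-3947/709·τ+0·τ²+1111/709·τ³=-23331/45376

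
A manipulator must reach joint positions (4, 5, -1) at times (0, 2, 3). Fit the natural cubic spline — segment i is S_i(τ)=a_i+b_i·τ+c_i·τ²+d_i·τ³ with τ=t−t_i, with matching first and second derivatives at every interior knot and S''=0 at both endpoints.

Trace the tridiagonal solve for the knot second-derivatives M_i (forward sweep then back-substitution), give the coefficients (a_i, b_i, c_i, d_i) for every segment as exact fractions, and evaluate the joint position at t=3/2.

Δ: Δ0=1/2, Δ1=-6
row 1: diag=6, rhs=-39; c'=1/6, d'=-13/2
back: M1=-13/2
M: M0=0, M1=-13/2, M2=0
seg 0: a=4, c=M0/2=0, d=(M1−M0)/(6·2)=-13/24, b=Δ0−h0·(2M0+M1)/6=8/3
seg 1: a=5, c=M1/2=-13/4, d=(M2−M1)/(6·1)=13/12, b=Δ1−h1·(2M1+M2)/6=-23/6
t_q=3/2 → seg 0, τ=3/2; S=4+8/3·τ+0·τ²+-13/24·τ³=395/64

  seg 0: a=4 b=8/3 c=0 d=-13/24
  seg 1: a=5 b=-23/6 c=-13/4 d=13/12
S(3/2) = 395/64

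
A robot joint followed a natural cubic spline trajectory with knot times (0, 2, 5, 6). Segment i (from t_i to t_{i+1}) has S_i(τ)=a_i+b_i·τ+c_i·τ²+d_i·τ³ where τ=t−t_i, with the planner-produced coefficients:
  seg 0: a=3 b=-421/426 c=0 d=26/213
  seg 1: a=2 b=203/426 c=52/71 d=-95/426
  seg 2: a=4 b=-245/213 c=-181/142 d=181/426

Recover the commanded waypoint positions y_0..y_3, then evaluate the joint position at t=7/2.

y_0=3 y_1=2 y_2=4 y_3=2
S(7/2) = 4101/1136

y_0 = S_0(0) = a_0 = 3
y_1 = S_1(0) = a_1 = 2
y_2 = S_2(0) = a_2 = 4
y_3 = S_2(1) = 2
t_q=7/2 is in segment 1 (τ=3/2); S_1(τ)=4101/1136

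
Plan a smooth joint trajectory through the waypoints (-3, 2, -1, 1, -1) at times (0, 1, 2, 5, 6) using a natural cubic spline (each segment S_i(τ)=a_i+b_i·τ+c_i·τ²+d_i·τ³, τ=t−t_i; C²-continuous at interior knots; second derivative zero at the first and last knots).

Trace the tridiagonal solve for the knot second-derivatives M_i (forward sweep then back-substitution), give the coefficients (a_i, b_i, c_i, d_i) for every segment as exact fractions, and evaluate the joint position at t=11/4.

  seg 0: a=-3 b=1153/159 c=0 d=-358/159
  seg 1: a=2 b=79/159 c=-358/53 d=518/159
  seg 2: a=-1 b=-515/159 c=160/53 d=-91/159
  seg 3: a=1 b=-92/159 c=-113/53 d=113/159
S(11/4) = -6691/3392

Δ: Δ0=5, Δ1=-3, Δ2=2/3, Δ3=-2
row 1: diag=4, rhs=-48; c'=1/4, d'=-12
row 2: denom=8−1·1/4=31/4; d'=(22−1·-12)/(31/4)=136/31
row 3: denom=8−3·12/31=212/31; d'=(-16−3·136/31)/(212/31)=-226/53
back: M3=-226/53
back: M2=136/31−12/31·-226/53=320/53
back: M1=-12−1/4·320/53=-716/53
M: M0=0, M1=-716/53, M2=320/53, M3=-226/53, M4=0
seg 0: a=-3, c=M0/2=0, d=(M1−M0)/(6·1)=-358/159, b=Δ0−h0·(2M0+M1)/6=1153/159
seg 1: a=2, c=M1/2=-358/53, d=(M2−M1)/(6·1)=518/159, b=Δ1−h1·(2M1+M2)/6=79/159
seg 2: a=-1, c=M2/2=160/53, d=(M3−M2)/(6·3)=-91/159, b=Δ2−h2·(2M2+M3)/6=-515/159
seg 3: a=1, c=M3/2=-113/53, d=(M4−M3)/(6·1)=113/159, b=Δ3−h3·(2M3+M4)/6=-92/159
t_q=11/4 → seg 2, τ=3/4; S=-1+-515/159·τ+160/53·τ²+-91/159·τ³=-6691/3392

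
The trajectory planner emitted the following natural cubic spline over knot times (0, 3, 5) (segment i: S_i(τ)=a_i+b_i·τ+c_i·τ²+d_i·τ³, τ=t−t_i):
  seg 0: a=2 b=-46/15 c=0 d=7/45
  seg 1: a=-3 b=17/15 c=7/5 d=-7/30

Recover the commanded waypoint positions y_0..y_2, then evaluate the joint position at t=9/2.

y_0 = S_0(0) = a_0 = 2
y_1 = S_1(0) = a_1 = -3
y_2 = S_1(2) = 3
t_q=9/2 is in segment 1 (τ=3/2); S_1(τ)=17/16

y_0=2 y_1=-3 y_2=3
S(9/2) = 17/16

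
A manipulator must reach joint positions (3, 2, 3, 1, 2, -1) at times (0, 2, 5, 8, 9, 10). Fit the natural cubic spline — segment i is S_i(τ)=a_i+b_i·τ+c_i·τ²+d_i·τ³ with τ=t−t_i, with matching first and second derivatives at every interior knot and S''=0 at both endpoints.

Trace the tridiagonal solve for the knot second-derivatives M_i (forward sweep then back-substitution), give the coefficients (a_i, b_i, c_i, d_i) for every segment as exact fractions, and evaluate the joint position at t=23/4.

  seg 0: a=3 b=-4957/6162 c=0 d=469/6162
  seg 1: a=2 b=671/6162 c=469/1027 d=-181/1422
  seg 2: a=3 b=-1811/3081 c=-1415/2054 d=1361/6162
  seg 3: a=1 b=7655/6162 c=1334/1027 d=-9497/6162
  seg 4: a=2 b=-2414/3081 c=-6829/2054 d=6829/6162
S(23/4) = 297725/131456

Δ: Δ0=-1/2, Δ1=1/3, Δ2=-2/3, Δ3=1, Δ4=-3
row 1: diag=10, rhs=5; c'=3/10, d'=1/2
row 2: denom=12−3·3/10=111/10; d'=(-6−3·1/2)/(111/10)=-25/37
row 3: denom=8−3·10/37=266/37; d'=(10−3·-25/37)/(266/37)=445/266
row 4: denom=4−1·37/266=1027/266; d'=(-24−1·445/266)/(1027/266)=-6829/1027
back: M4=-6829/1027
back: M3=445/266−37/266·-6829/1027=2668/1027
back: M2=-25/37−10/37·2668/1027=-1415/1027
back: M1=1/2−3/10·-1415/1027=938/1027
M: M0=0, M1=938/1027, M2=-1415/1027, M3=2668/1027, M4=-6829/1027, M5=0
seg 0: a=3, c=M0/2=0, d=(M1−M0)/(6·2)=469/6162, b=Δ0−h0·(2M0+M1)/6=-4957/6162
seg 1: a=2, c=M1/2=469/1027, d=(M2−M1)/(6·3)=-181/1422, b=Δ1−h1·(2M1+M2)/6=671/6162
seg 2: a=3, c=M2/2=-1415/2054, d=(M3−M2)/(6·3)=1361/6162, b=Δ2−h2·(2M2+M3)/6=-1811/3081
seg 3: a=1, c=M3/2=1334/1027, d=(M4−M3)/(6·1)=-9497/6162, b=Δ3−h3·(2M3+M4)/6=7655/6162
seg 4: a=2, c=M4/2=-6829/2054, d=(M5−M4)/(6·1)=6829/6162, b=Δ4−h4·(2M4+M5)/6=-2414/3081
t_q=23/4 → seg 2, τ=3/4; S=3+-1811/3081·τ+-1415/2054·τ²+1361/6162·τ³=297725/131456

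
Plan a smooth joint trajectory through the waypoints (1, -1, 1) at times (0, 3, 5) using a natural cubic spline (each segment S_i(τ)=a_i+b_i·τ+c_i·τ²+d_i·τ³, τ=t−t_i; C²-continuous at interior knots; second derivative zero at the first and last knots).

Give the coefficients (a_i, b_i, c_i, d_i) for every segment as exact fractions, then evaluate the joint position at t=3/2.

Δ: Δ0=-2/3, Δ1=1
row 1: diag=10, rhs=10; c'=1/5, d'=1
back: M1=1
M: M0=0, M1=1, M2=0
seg 0: a=1, c=M0/2=0, d=(M1−M0)/(6·3)=1/18, b=Δ0−h0·(2M0+M1)/6=-7/6
seg 1: a=-1, c=M1/2=1/2, d=(M2−M1)/(6·2)=-1/12, b=Δ1−h1·(2M1+M2)/6=1/3
t_q=3/2 → seg 0, τ=3/2; S=1+-7/6·τ+0·τ²+1/18·τ³=-9/16

  seg 0: a=1 b=-7/6 c=0 d=1/18
  seg 1: a=-1 b=1/3 c=1/2 d=-1/12
S(3/2) = -9/16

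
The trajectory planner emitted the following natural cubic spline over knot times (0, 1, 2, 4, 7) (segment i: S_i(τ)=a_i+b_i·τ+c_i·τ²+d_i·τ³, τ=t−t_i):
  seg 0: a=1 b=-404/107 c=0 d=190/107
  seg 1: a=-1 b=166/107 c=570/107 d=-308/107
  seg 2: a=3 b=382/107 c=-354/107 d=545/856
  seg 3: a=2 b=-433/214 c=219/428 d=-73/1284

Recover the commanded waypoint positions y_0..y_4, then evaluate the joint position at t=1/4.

y_0=1 y_1=-1 y_2=3 y_3=2 y_4=-1
S(1/4) = 287/3424

y_0 = S_0(0) = a_0 = 1
y_1 = S_1(0) = a_1 = -1
y_2 = S_2(0) = a_2 = 3
y_3 = S_3(0) = a_3 = 2
y_4 = S_3(3) = -1
t_q=1/4 is in segment 0 (τ=1/4); S_0(τ)=287/3424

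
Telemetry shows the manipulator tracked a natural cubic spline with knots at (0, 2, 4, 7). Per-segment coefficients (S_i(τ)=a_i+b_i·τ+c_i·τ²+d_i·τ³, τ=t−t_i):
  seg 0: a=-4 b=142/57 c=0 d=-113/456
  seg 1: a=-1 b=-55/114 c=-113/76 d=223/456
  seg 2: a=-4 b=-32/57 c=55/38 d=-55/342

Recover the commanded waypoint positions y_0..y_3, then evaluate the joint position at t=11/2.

y_0 = S_0(0) = a_0 = -4
y_1 = S_1(0) = a_1 = -1
y_2 = S_2(0) = a_2 = -4
y_3 = S_2(3) = 3
t_q=11/2 is in segment 2 (τ=3/2); S_2(τ)=-647/304

y_0=-4 y_1=-1 y_2=-4 y_3=3
S(11/2) = -647/304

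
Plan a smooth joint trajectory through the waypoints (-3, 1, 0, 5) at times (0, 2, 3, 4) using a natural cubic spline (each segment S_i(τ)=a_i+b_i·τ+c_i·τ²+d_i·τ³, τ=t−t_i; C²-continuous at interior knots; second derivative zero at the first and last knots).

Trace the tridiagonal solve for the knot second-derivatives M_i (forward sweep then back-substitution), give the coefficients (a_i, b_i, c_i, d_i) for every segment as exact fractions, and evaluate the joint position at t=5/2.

Δ: Δ0=2, Δ1=-1, Δ2=5
row 1: diag=6, rhs=-18; c'=1/6, d'=-3
row 2: denom=4−1·1/6=23/6; d'=(36−1·-3)/(23/6)=234/23
back: M2=234/23
back: M1=-3−1/6·234/23=-108/23
M: M0=0, M1=-108/23, M2=234/23, M3=0
seg 0: a=-3, c=M0/2=0, d=(M1−M0)/(6·2)=-9/23, b=Δ0−h0·(2M0+M1)/6=82/23
seg 1: a=1, c=M1/2=-54/23, d=(M2−M1)/(6·1)=57/23, b=Δ1−h1·(2M1+M2)/6=-26/23
seg 2: a=0, c=M2/2=117/23, d=(M3−M2)/(6·1)=-39/23, b=Δ2−h2·(2M2+M3)/6=37/23
t_q=5/2 → seg 1, τ=1/2; S=1+-26/23·τ+-54/23·τ²+57/23·τ³=29/184

  seg 0: a=-3 b=82/23 c=0 d=-9/23
  seg 1: a=1 b=-26/23 c=-54/23 d=57/23
  seg 2: a=0 b=37/23 c=117/23 d=-39/23
S(5/2) = 29/184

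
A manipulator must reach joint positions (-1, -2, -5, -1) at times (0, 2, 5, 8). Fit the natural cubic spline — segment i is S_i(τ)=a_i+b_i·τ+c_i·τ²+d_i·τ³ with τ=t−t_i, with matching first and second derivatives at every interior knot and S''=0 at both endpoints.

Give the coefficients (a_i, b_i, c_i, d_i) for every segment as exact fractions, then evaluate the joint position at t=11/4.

  seg 0: a=-1 b=-59/222 c=0 d=-13/222
  seg 1: a=-2 b=-215/222 c=-13/37 d=227/1998
  seg 2: a=-5 b=-1/111 c=149/222 d=-149/1998
S(11/4) = -13621/4736

Δ: Δ0=-1/2, Δ1=-1, Δ2=4/3
row 1: diag=10, rhs=-3; c'=3/10, d'=-3/10
row 2: denom=12−3·3/10=111/10; d'=(14−3·-3/10)/(111/10)=149/111
back: M2=149/111
back: M1=-3/10−3/10·149/111=-26/37
M: M0=0, M1=-26/37, M2=149/111, M3=0
seg 0: a=-1, c=M0/2=0, d=(M1−M0)/(6·2)=-13/222, b=Δ0−h0·(2M0+M1)/6=-59/222
seg 1: a=-2, c=M1/2=-13/37, d=(M2−M1)/(6·3)=227/1998, b=Δ1−h1·(2M1+M2)/6=-215/222
seg 2: a=-5, c=M2/2=149/222, d=(M3−M2)/(6·3)=-149/1998, b=Δ2−h2·(2M2+M3)/6=-1/111
t_q=11/4 → seg 1, τ=3/4; S=-2+-215/222·τ+-13/37·τ²+227/1998·τ³=-13621/4736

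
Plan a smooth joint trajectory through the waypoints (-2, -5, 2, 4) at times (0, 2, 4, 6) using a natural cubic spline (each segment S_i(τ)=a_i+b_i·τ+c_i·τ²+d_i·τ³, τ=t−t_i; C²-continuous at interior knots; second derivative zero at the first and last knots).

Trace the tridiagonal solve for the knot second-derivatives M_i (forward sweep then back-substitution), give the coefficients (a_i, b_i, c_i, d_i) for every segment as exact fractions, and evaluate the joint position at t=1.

Δ: Δ0=-3/2, Δ1=7/2, Δ2=1
row 1: diag=8, rhs=30; c'=1/4, d'=15/4
row 2: denom=8−2·1/4=15/2; d'=(-15−2·15/4)/(15/2)=-3
back: M2=-3
back: M1=15/4−1/4·-3=9/2
M: M0=0, M1=9/2, M2=-3, M3=0
seg 0: a=-2, c=M0/2=0, d=(M1−M0)/(6·2)=3/8, b=Δ0−h0·(2M0+M1)/6=-3
seg 1: a=-5, c=M1/2=9/4, d=(M2−M1)/(6·2)=-5/8, b=Δ1−h1·(2M1+M2)/6=3/2
seg 2: a=2, c=M2/2=-3/2, d=(M3−M2)/(6·2)=1/4, b=Δ2−h2·(2M2+M3)/6=3
t_q=1 → seg 0, τ=1; S=-2+-3·τ+0·τ²+3/8·τ³=-37/8

  seg 0: a=-2 b=-3 c=0 d=3/8
  seg 1: a=-5 b=3/2 c=9/4 d=-5/8
  seg 2: a=2 b=3 c=-3/2 d=1/4
S(1) = -37/8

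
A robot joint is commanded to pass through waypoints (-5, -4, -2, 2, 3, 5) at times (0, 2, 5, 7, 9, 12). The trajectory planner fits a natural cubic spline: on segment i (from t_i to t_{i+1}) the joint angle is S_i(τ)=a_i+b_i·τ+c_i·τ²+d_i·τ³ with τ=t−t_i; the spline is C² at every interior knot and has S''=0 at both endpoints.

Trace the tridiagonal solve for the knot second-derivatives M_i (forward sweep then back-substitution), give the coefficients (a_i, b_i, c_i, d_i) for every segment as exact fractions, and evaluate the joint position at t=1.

Δ: Δ0=1/2, Δ1=2/3, Δ2=2, Δ3=1/2, Δ4=2/3
row 1: diag=10, rhs=1; c'=3/10, d'=1/10
row 2: denom=10−3·3/10=91/10; d'=(8−3·1/10)/(91/10)=11/13
row 3: denom=8−2·20/91=688/91; d'=(-9−2·11/13)/(688/91)=-973/688
row 4: denom=10−2·91/344=1629/172; d'=(1−2·-973/688)/(1629/172)=439/1086
back: M4=439/1086
back: M3=-973/688−91/344·439/1086=-826/543
back: M2=11/13−20/91·-826/543=641/543
back: M1=1/10−3/10·641/543=-46/181
M: M0=0, M1=-46/181, M2=641/543, M3=-826/543, M4=439/1086, M5=0
seg 0: a=-5, c=M0/2=0, d=(M1−M0)/(6·2)=-23/1086, b=Δ0−h0·(2M0+M1)/6=635/1086
seg 1: a=-4, c=M1/2=-23/181, d=(M2−M1)/(6·3)=779/9774, b=Δ1−h1·(2M1+M2)/6=359/1086
seg 2: a=-2, c=M2/2=641/1086, d=(M3−M2)/(6·2)=-163/724, b=Δ2−h2·(2M2+M3)/6=934/543
seg 3: a=2, c=M3/2=-413/543, d=(M4−M3)/(6·2)=697/4344, b=Δ3−h3·(2M3+M4)/6=749/543
seg 4: a=3, c=M4/2=439/2172, d=(M5−M4)/(6·3)=-439/19548, b=Δ4−h4·(2M4+M5)/6=95/362
t_q=1 → seg 0, τ=1; S=-5+635/1086·τ+0·τ²+-23/1086·τ³=-803/181

  seg 0: a=-5 b=635/1086 c=0 d=-23/1086
  seg 1: a=-4 b=359/1086 c=-23/181 d=779/9774
  seg 2: a=-2 b=934/543 c=641/1086 d=-163/724
  seg 3: a=2 b=749/543 c=-413/543 d=697/4344
  seg 4: a=3 b=95/362 c=439/2172 d=-439/19548
S(1) = -803/181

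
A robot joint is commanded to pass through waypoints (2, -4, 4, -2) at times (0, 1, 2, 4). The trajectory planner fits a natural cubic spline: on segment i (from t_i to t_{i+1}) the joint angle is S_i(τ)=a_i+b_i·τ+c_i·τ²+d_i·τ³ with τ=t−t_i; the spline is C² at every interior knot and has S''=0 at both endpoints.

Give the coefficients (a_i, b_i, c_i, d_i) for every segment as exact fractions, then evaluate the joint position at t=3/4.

Δ: Δ0=-6, Δ1=8, Δ2=-3
row 1: diag=4, rhs=84; c'=1/4, d'=21
row 2: denom=6−1·1/4=23/4; d'=(-66−1·21)/(23/4)=-348/23
back: M2=-348/23
back: M1=21−1/4·-348/23=570/23
M: M0=0, M1=570/23, M2=-348/23, M3=0
seg 0: a=2, c=M0/2=0, d=(M1−M0)/(6·1)=95/23, b=Δ0−h0·(2M0+M1)/6=-233/23
seg 1: a=-4, c=M1/2=285/23, d=(M2−M1)/(6·1)=-153/23, b=Δ1−h1·(2M1+M2)/6=52/23
seg 2: a=4, c=M2/2=-174/23, d=(M3−M2)/(6·2)=29/23, b=Δ2−h2·(2M2+M3)/6=163/23
t_q=3/4 → seg 0, τ=3/4; S=2+-233/23·τ+0·τ²+95/23·τ³=-5675/1472

  seg 0: a=2 b=-233/23 c=0 d=95/23
  seg 1: a=-4 b=52/23 c=285/23 d=-153/23
  seg 2: a=4 b=163/23 c=-174/23 d=29/23
S(3/4) = -5675/1472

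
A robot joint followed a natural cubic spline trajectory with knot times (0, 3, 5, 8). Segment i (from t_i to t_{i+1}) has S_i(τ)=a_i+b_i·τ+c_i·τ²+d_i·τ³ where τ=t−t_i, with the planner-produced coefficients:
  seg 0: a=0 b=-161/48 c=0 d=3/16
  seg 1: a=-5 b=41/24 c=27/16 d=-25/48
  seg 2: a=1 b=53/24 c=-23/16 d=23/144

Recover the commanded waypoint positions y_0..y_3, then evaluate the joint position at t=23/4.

y_0 = S_0(0) = a_0 = 0
y_1 = S_1(0) = a_1 = -5
y_2 = S_2(0) = a_2 = 1
y_3 = S_2(3) = -1
t_q=23/4 is in segment 2 (τ=3/4); S_2(τ)=1961/1024

y_0=0 y_1=-5 y_2=1 y_3=-1
S(23/4) = 1961/1024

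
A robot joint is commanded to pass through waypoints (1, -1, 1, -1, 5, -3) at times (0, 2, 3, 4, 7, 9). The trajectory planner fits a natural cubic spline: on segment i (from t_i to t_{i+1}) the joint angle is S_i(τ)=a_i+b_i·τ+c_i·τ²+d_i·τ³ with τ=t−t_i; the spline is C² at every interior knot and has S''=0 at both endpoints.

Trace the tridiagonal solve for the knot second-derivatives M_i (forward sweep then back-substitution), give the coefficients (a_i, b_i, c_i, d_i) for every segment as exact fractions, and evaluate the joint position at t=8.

Δ: Δ0=-1, Δ1=2, Δ2=-2, Δ3=2, Δ4=-4
row 1: diag=6, rhs=18; c'=1/6, d'=3
row 2: denom=4−1·1/6=23/6; d'=(-24−1·3)/(23/6)=-162/23
row 3: denom=8−1·6/23=178/23; d'=(24−1·-162/23)/(178/23)=357/89
row 4: denom=10−3·69/178=1573/178; d'=(-36−3·357/89)/(1573/178)=-8550/1573
back: M4=-8550/1573
back: M3=357/89−69/178·-8550/1573=9624/1573
back: M2=-162/23−6/23·9624/1573=-13590/1573
back: M1=3−1/6·-13590/1573=6984/1573
M: M0=0, M1=6984/1573, M2=-13590/1573, M3=9624/1573, M4=-8550/1573, M5=0
seg 0: a=1, c=M0/2=0, d=(M1−M0)/(6·2)=582/1573, b=Δ0−h0·(2M0+M1)/6=-3901/1573
seg 1: a=-1, c=M1/2=3492/1573, d=(M2−M1)/(6·1)=-3429/1573, b=Δ1−h1·(2M1+M2)/6=3083/1573
seg 2: a=1, c=M2/2=-6795/1573, d=(M3−M2)/(6·1)=3869/1573, b=Δ2−h2·(2M2+M3)/6=-20/143
seg 3: a=-1, c=M3/2=4812/1573, d=(M4−M3)/(6·3)=-233/363, b=Δ3−h3·(2M3+M4)/6=-2203/1573
seg 4: a=5, c=M4/2=-4275/1573, d=(M5−M4)/(6·2)=1425/3146, b=Δ4−h4·(2M4+M5)/6=-592/1573
t_q=8 → seg 4, τ=1; S=5+-592/1573·τ+-4275/1573·τ²+1425/3146·τ³=7421/3146

  seg 0: a=1 b=-3901/1573 c=0 d=582/1573
  seg 1: a=-1 b=3083/1573 c=3492/1573 d=-3429/1573
  seg 2: a=1 b=-20/143 c=-6795/1573 d=3869/1573
  seg 3: a=-1 b=-2203/1573 c=4812/1573 d=-233/363
  seg 4: a=5 b=-592/1573 c=-4275/1573 d=1425/3146
S(8) = 7421/3146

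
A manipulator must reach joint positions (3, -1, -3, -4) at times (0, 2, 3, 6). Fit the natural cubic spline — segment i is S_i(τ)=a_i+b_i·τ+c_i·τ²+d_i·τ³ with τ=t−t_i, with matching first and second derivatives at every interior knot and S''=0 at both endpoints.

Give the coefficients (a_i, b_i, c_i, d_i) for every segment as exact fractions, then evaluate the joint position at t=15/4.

  seg 0: a=3 b=-272/141 c=0 d=-5/282
  seg 1: a=-1 b=-302/141 c=-5/47 d=35/141
  seg 2: a=-3 b=-227/141 c=30/47 d=-10/141
S(15/4) = -5833/1504

Δ: Δ0=-2, Δ1=-2, Δ2=-1/3
row 1: diag=6, rhs=0; c'=1/6, d'=0
row 2: denom=8−1·1/6=47/6; d'=(10−1·0)/(47/6)=60/47
back: M2=60/47
back: M1=0−1/6·60/47=-10/47
M: M0=0, M1=-10/47, M2=60/47, M3=0
seg 0: a=3, c=M0/2=0, d=(M1−M0)/(6·2)=-5/282, b=Δ0−h0·(2M0+M1)/6=-272/141
seg 1: a=-1, c=M1/2=-5/47, d=(M2−M1)/(6·1)=35/141, b=Δ1−h1·(2M1+M2)/6=-302/141
seg 2: a=-3, c=M2/2=30/47, d=(M3−M2)/(6·3)=-10/141, b=Δ2−h2·(2M2+M3)/6=-227/141
t_q=15/4 → seg 2, τ=3/4; S=-3+-227/141·τ+30/47·τ²+-10/141·τ³=-5833/1504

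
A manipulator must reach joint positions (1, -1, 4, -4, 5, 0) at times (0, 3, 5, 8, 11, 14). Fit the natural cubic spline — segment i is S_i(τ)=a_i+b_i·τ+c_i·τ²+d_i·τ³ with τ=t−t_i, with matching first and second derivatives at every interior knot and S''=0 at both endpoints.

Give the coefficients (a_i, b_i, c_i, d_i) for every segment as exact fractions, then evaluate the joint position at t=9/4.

  seg 0: a=1 b=-47/22 c=0 d=97/594
  seg 1: a=-1 b=25/11 c=97/66 d=-179/264
  seg 2: a=4 b=1/66 c=-343/132 d=25/44
  seg 3: a=-4 b=-31/132 c=83/33 d=-569/1188
  seg 4: a=5 b=127/66 c=-79/44 d=79/396
S(9/4) = -2741/1408

Δ: Δ0=-2/3, Δ1=5/2, Δ2=-8/3, Δ3=3, Δ4=-5/3
row 1: diag=10, rhs=19; c'=1/5, d'=19/10
row 2: denom=10−2·1/5=48/5; d'=(-31−2·19/10)/(48/5)=-29/8
row 3: denom=12−3·5/16=177/16; d'=(34−3·-29/8)/(177/16)=718/177
row 4: denom=12−3·16/59=660/59; d'=(-28−3·718/177)/(660/59)=-79/22
back: M4=-79/22
back: M3=718/177−16/59·-79/22=166/33
back: M2=-29/8−5/16·166/33=-343/66
back: M1=19/10−1/5·-343/66=97/33
M: M0=0, M1=97/33, M2=-343/66, M3=166/33, M4=-79/22, M5=0
seg 0: a=1, c=M0/2=0, d=(M1−M0)/(6·3)=97/594, b=Δ0−h0·(2M0+M1)/6=-47/22
seg 1: a=-1, c=M1/2=97/66, d=(M2−M1)/(6·2)=-179/264, b=Δ1−h1·(2M1+M2)/6=25/11
seg 2: a=4, c=M2/2=-343/132, d=(M3−M2)/(6·3)=25/44, b=Δ2−h2·(2M2+M3)/6=1/66
seg 3: a=-4, c=M3/2=83/33, d=(M4−M3)/(6·3)=-569/1188, b=Δ3−h3·(2M3+M4)/6=-31/132
seg 4: a=5, c=M4/2=-79/44, d=(M5−M4)/(6·3)=79/396, b=Δ4−h4·(2M4+M5)/6=127/66
t_q=9/4 → seg 0, τ=9/4; S=1+-47/22·τ+0·τ²+97/594·τ³=-2741/1408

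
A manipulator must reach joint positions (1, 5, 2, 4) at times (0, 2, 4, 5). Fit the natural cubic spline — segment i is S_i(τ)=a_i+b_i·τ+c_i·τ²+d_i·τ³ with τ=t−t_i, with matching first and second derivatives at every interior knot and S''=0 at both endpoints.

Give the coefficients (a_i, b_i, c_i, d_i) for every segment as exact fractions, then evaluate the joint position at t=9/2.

  seg 0: a=1 b=36/11 c=0 d=-7/22
  seg 1: a=5 b=-6/11 c=-21/11 d=63/88
  seg 2: a=2 b=9/22 c=105/44 d=-35/44
S(9/2) = 951/352

Δ: Δ0=2, Δ1=-3/2, Δ2=2
row 1: diag=8, rhs=-21; c'=1/4, d'=-21/8
row 2: denom=6−2·1/4=11/2; d'=(21−2·-21/8)/(11/2)=105/22
back: M2=105/22
back: M1=-21/8−1/4·105/22=-42/11
M: M0=0, M1=-42/11, M2=105/22, M3=0
seg 0: a=1, c=M0/2=0, d=(M1−M0)/(6·2)=-7/22, b=Δ0−h0·(2M0+M1)/6=36/11
seg 1: a=5, c=M1/2=-21/11, d=(M2−M1)/(6·2)=63/88, b=Δ1−h1·(2M1+M2)/6=-6/11
seg 2: a=2, c=M2/2=105/44, d=(M3−M2)/(6·1)=-35/44, b=Δ2−h2·(2M2+M3)/6=9/22
t_q=9/2 → seg 2, τ=1/2; S=2+9/22·τ+105/44·τ²+-35/44·τ³=951/352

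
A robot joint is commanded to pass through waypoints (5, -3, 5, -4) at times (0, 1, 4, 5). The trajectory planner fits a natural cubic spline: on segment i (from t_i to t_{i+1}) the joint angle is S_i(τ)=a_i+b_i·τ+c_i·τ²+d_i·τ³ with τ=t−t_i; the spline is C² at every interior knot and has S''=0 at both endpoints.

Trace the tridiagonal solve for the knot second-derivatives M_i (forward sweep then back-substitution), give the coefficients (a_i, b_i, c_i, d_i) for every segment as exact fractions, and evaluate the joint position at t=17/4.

Δ: Δ0=-8, Δ1=8/3, Δ2=-9
row 1: diag=8, rhs=64; c'=3/8, d'=8
row 2: denom=8−3·3/8=55/8; d'=(-70−3·8)/(55/8)=-752/55
back: M2=-752/55
back: M1=8−3/8·-752/55=722/55
M: M0=0, M1=722/55, M2=-752/55, M3=0
seg 0: a=5, c=M0/2=0, d=(M1−M0)/(6·1)=361/165, b=Δ0−h0·(2M0+M1)/6=-1681/165
seg 1: a=-3, c=M1/2=361/55, d=(M2−M1)/(6·3)=-67/45, b=Δ1−h1·(2M1+M2)/6=-598/165
seg 2: a=5, c=M2/2=-376/55, d=(M3−M2)/(6·1)=376/165, b=Δ2−h2·(2M2+M3)/6=-733/165
t_q=17/4 → seg 2, τ=1/4; S=5+-733/165·τ+-376/55·τ²+376/165·τ³=1539/440

  seg 0: a=5 b=-1681/165 c=0 d=361/165
  seg 1: a=-3 b=-598/165 c=361/55 d=-67/45
  seg 2: a=5 b=-733/165 c=-376/55 d=376/165
S(17/4) = 1539/440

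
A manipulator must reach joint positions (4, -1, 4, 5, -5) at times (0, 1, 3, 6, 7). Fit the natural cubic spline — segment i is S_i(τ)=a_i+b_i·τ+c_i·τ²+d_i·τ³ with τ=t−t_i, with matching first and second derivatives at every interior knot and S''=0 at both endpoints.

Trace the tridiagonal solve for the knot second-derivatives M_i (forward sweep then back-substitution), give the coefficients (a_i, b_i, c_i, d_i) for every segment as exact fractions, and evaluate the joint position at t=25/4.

Δ: Δ0=-5, Δ1=5/2, Δ2=1/3, Δ3=-10
row 1: diag=6, rhs=45; c'=1/3, d'=15/2
row 2: denom=10−2·1/3=28/3; d'=(-13−2·15/2)/(28/3)=-3
row 3: denom=8−3·9/28=197/28; d'=(-62−3·-3)/(197/28)=-1484/197
back: M3=-1484/197
back: M2=-3−9/28·-1484/197=-114/197
back: M1=15/2−1/3·-114/197=3031/394
M: M0=0, M1=3031/394, M2=-114/197, M3=-1484/197, M4=0
seg 0: a=4, c=M0/2=0, d=(M1−M0)/(6·1)=3031/2364, b=Δ0−h0·(2M0+M1)/6=-14851/2364
seg 1: a=-1, c=M1/2=3031/788, d=(M2−M1)/(6·2)=-3259/4728, b=Δ1−h1·(2M1+M2)/6=-2879/1182
seg 2: a=4, c=M2/2=-57/197, d=(M3−M2)/(6·3)=-685/1773, b=Δ2−h2·(2M2+M3)/6=2765/591
seg 3: a=5, c=M3/2=-742/197, d=(M4−M3)/(6·1)=742/591, b=Δ3−h3·(2M3+M4)/6=-4426/591
t_q=25/4 → seg 3, τ=1/4; S=5+-4426/591·τ+-742/197·τ²+742/591·τ³=18357/6304

  seg 0: a=4 b=-14851/2364 c=0 d=3031/2364
  seg 1: a=-1 b=-2879/1182 c=3031/788 d=-3259/4728
  seg 2: a=4 b=2765/591 c=-57/197 d=-685/1773
  seg 3: a=5 b=-4426/591 c=-742/197 d=742/591
S(25/4) = 18357/6304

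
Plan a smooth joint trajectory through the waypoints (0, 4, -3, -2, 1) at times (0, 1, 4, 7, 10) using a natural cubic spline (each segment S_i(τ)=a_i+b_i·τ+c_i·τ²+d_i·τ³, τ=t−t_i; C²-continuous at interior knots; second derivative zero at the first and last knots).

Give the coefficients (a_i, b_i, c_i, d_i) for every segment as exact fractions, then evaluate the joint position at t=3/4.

Δ: Δ0=4, Δ1=-7/3, Δ2=1/3, Δ3=1
row 1: diag=8, rhs=-38; c'=3/8, d'=-19/4
row 2: denom=12−3·3/8=87/8; d'=(16−3·-19/4)/(87/8)=242/87
row 3: denom=12−3·8/29=324/29; d'=(4−3·242/87)/(324/29)=-7/18
back: M3=-7/18
back: M2=242/87−8/29·-7/18=26/9
back: M1=-19/4−3/8·26/9=-35/6
M: M0=0, M1=-35/6, M2=26/9, M3=-7/18, M4=0
seg 0: a=0, c=M0/2=0, d=(M1−M0)/(6·1)=-35/36, b=Δ0−h0·(2M0+M1)/6=179/36
seg 1: a=4, c=M1/2=-35/12, d=(M2−M1)/(6·3)=157/324, b=Δ1−h1·(2M1+M2)/6=37/18
seg 2: a=-3, c=M2/2=13/9, d=(M3−M2)/(6·3)=-59/324, b=Δ2−h2·(2M2+M3)/6=-85/36
seg 3: a=-2, c=M3/2=-7/36, d=(M4−M3)/(6·3)=7/324, b=Δ3−h3·(2M3+M4)/6=25/18
t_q=3/4 → seg 0, τ=3/4; S=0+179/36·τ+0·τ²+-35/36·τ³=2549/768

  seg 0: a=0 b=179/36 c=0 d=-35/36
  seg 1: a=4 b=37/18 c=-35/12 d=157/324
  seg 2: a=-3 b=-85/36 c=13/9 d=-59/324
  seg 3: a=-2 b=25/18 c=-7/36 d=7/324
S(3/4) = 2549/768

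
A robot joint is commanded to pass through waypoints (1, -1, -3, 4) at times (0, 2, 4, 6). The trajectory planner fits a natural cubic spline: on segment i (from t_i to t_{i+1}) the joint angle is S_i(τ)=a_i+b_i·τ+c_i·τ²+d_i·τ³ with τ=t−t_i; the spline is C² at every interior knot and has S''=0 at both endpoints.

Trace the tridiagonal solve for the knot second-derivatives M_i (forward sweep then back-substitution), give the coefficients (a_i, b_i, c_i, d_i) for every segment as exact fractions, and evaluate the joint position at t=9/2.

Δ: Δ0=-1, Δ1=-1, Δ2=7/2
row 1: diag=8, rhs=0; c'=1/4, d'=0
row 2: denom=8−2·1/4=15/2; d'=(27−2·0)/(15/2)=18/5
back: M2=18/5
back: M1=0−1/4·18/5=-9/10
M: M0=0, M1=-9/10, M2=18/5, M3=0
seg 0: a=1, c=M0/2=0, d=(M1−M0)/(6·2)=-3/40, b=Δ0−h0·(2M0+M1)/6=-7/10
seg 1: a=-1, c=M1/2=-9/20, d=(M2−M1)/(6·2)=3/8, b=Δ1−h1·(2M1+M2)/6=-8/5
seg 2: a=-3, c=M2/2=9/5, d=(M3−M2)/(6·2)=-3/10, b=Δ2−h2·(2M2+M3)/6=11/10
t_q=9/2 → seg 2, τ=1/2; S=-3+11/10·τ+9/5·τ²+-3/10·τ³=-163/80

  seg 0: a=1 b=-7/10 c=0 d=-3/40
  seg 1: a=-1 b=-8/5 c=-9/20 d=3/8
  seg 2: a=-3 b=11/10 c=9/5 d=-3/10
S(9/2) = -163/80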